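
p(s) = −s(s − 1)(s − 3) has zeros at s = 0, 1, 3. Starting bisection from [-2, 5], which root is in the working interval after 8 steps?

p(1.5) = 1.125 > 0, so the root lies in [1.5, 5]
p(3.25) = -1.828125 < 0, so the root lies in [1.5, 3.25]
p(2.375) = 2.041016 > 0, so the root lies in [2.375, 3.25]
p(2.8125) = 0.9558 > 0, so the root lies in [2.8125, 3.25]
p(3.03125) = -0.1924 < 0, so the root lies in [2.8125, 3.03125]
p(2.921875) = 0.4387 > 0, so the root lies in [2.921875, 3.03125]
p(2.9765625) = 0.1379 > 0, so the root lies in [2.9765625, 3.03125]
p(3.00390625) = -0.0235 < 0, so the root lies in [2.9765625, 3.00390625]

3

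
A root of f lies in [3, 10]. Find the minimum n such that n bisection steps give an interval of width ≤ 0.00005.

Width after n steps is 7/2^n. Need 2^n ≥ 7/0.00005 = 140000.
2^17 = 131072 < 140000 ≤ 2^18 = 262144, so n = 18.

18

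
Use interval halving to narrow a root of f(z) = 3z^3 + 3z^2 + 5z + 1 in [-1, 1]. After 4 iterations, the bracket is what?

[-0.25, -0.125]

z = 0 gives f = 1, positive; keep [-1, 0]
z = -0.5 gives f = -1.125, negative; keep [-0.5, 0]
z = -0.25 gives f = -0.109375, negative; keep [-0.25, 0]
z = -0.125 gives f = 0.416, positive; keep [-0.25, -0.125]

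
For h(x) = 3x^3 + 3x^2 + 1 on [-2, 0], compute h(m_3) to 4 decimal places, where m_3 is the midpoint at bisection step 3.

-0.1719

h(-1) = 1 > 0, so the root lies in [-2, -1]
h(-1.5) = -2.375 < 0, so the root lies in [-1.5, -1]
h(-1.25) = -0.171875 < 0, so the root lies in [-1.25, -1]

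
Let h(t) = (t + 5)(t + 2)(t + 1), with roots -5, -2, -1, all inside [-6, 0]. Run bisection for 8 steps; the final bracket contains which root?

-5

midpoint -3: h = 4 > 0 → [-6, -3]
midpoint -4.5: h = 4.375 > 0 → [-6, -4.5]
midpoint -5.25: h = -3.453125 < 0 → [-5.25, -4.5]
midpoint -4.875: h = 1.3926 > 0 → [-5.25, -4.875]
midpoint -5.0625: h = -0.7776 < 0 → [-5.0625, -4.875]
midpoint -4.96875: h = 0.3682 > 0 → [-5.0625, -4.96875]
midpoint -5.015625: h = -0.1892 < 0 → [-5.015625, -4.96875]
midpoint -4.9921875: h = 0.0933 > 0 → [-5.015625, -4.9921875]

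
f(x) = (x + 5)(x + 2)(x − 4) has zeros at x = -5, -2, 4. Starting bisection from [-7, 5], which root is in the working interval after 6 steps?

4

f(-1) = -20 < 0, so the root lies in [-1, 5]
f(2) = -56 < 0, so the root lies in [2, 5]
f(3.5) = -23.375 < 0, so the root lies in [3.5, 5]
f(4.25) = 14.4531 > 0, so the root lies in [3.5, 4.25]
f(3.875) = -6.5176 < 0, so the root lies in [3.875, 4.25]
f(4.0625) = 3.4338 > 0, so the root lies in [3.875, 4.0625]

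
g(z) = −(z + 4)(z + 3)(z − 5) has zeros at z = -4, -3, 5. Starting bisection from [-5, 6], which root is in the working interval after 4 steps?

midpoint 0.5: g = 70.875 > 0 → [0.5, 6]
midpoint 3.25: g = 79.296875 > 0 → [3.25, 6]
midpoint 4.625: g = 24.662109 > 0 → [4.625, 6]
midpoint 5.3125: g = -24.1907 < 0 → [4.625, 5.3125]

5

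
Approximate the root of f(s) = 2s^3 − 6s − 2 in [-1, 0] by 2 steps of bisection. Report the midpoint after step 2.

-0.25

f(-0.5) = 0.75 > 0, so the root lies in [-0.5, 0]
f(-0.25) = -0.53125 < 0, so the root lies in [-0.5, -0.25]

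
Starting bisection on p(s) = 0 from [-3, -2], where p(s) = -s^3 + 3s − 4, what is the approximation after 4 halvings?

-2.1875

m = -2.5, p(m) = 4.125 (+); new bracket [-2.5, -2]
m = -2.25, p(m) = 0.640625 (+); new bracket [-2.25, -2]
m = -2.125, p(m) = -0.779297 (−); new bracket [-2.25, -2.125]
m = -2.1875, p(m) = -0.095 (−); new bracket [-2.25, -2.1875]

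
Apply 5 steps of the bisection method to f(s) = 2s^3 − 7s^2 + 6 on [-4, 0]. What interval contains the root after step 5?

f(-2) = -38 < 0, so the root lies in [-2, 0]
f(-1) = -3 < 0, so the root lies in [-1, 0]
f(-0.5) = 4 > 0, so the root lies in [-1, -0.5]
f(-0.75) = 1.2188 > 0, so the root lies in [-1, -0.75]
f(-0.875) = -0.6992 < 0, so the root lies in [-0.875, -0.75]

[-0.875, -0.75]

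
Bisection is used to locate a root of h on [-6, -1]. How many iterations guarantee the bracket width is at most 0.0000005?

Width after n steps is 5/2^n. Need 2^n ≥ 5/0.0000005 = 10000000.
2^23 = 8388608 < 10000000 ≤ 2^24 = 16777216, so n = 24.

24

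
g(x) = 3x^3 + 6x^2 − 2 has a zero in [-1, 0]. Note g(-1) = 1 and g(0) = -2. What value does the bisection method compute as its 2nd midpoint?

midpoint -0.5: g = -0.875 < 0 → [-1, -0.5]
midpoint -0.75: g = 0.109375 > 0 → [-0.75, -0.5]

-0.75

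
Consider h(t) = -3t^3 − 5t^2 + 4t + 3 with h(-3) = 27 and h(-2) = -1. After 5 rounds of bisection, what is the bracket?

t = -2.5 gives h = 8.625, positive; keep [-2.5, -2]
t = -2.25 gives h = 2.859375, positive; keep [-2.25, -2]
t = -2.125 gives h = 0.708984, positive; keep [-2.125, -2]
t = -2.0625 gives h = -0.1985, negative; keep [-2.125, -2.0625]
t = -2.09375 gives h = 0.2417, positive; keep [-2.09375, -2.0625]

[-2.09375, -2.0625]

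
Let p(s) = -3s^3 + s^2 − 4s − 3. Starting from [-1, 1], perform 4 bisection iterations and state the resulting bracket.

[-0.625, -0.5]

midpoint 0: p = -3 < 0 → [-1, 0]
midpoint -0.5: p = -0.375 < 0 → [-1, -0.5]
midpoint -0.75: p = 1.828125 > 0 → [-0.75, -0.5]
midpoint -0.625: p = 0.623 > 0 → [-0.625, -0.5]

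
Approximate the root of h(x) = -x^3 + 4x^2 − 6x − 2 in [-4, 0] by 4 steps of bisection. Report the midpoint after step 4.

-0.25

midpoint -2: h = 34 > 0 → [-2, 0]
midpoint -1: h = 9 > 0 → [-1, 0]
midpoint -0.5: h = 2.125 > 0 → [-0.5, 0]
midpoint -0.25: h = -0.2344 < 0 → [-0.5, -0.25]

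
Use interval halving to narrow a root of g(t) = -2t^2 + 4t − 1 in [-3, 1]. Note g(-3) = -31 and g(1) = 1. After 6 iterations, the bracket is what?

[0.25, 0.3125]

m = -1, g(m) = -7 (−); new bracket [-1, 1]
m = 0, g(m) = -1 (−); new bracket [0, 1]
m = 0.5, g(m) = 0.5 (+); new bracket [0, 0.5]
m = 0.25, g(m) = -0.125 (−); new bracket [0.25, 0.5]
m = 0.375, g(m) = 0.2188 (+); new bracket [0.25, 0.375]
m = 0.3125, g(m) = 0.0547 (+); new bracket [0.25, 0.3125]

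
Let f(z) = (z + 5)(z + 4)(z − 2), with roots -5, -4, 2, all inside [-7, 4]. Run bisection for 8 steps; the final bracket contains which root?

2

z = -1.5 gives f = -30.625, negative; keep [-1.5, 4]
z = 1.25 gives f = -24.609375, negative; keep [1.25, 4]
z = 2.625 gives f = 31.572266, positive; keep [1.25, 2.625]
z = 1.9375 gives f = -2.5745, negative; keep [1.9375, 2.625]
z = 2.28125 gives f = 12.8631, positive; keep [1.9375, 2.28125]
z = 2.109375 gives f = 4.7506, positive; keep [1.9375, 2.109375]
z = 2.0234375 gives f = 0.9915, positive; keep [1.9375, 2.0234375]
z = 1.98046875 gives f = -0.8154, negative; keep [1.98046875, 2.0234375]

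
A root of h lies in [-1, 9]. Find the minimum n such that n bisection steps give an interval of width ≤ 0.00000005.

28

Width after n steps is 10/2^n. Need 2^n ≥ 10/0.00000005 = 200000000.
2^27 = 134217728 < 200000000 ≤ 2^28 = 268435456, so n = 28.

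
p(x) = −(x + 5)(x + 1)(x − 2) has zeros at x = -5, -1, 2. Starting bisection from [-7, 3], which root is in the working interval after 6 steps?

m = -2, p(m) = -12 (−); new bracket [-7, -2]
m = -4.5, p(m) = -11.375 (−); new bracket [-7, -4.5]
m = -5.75, p(m) = 27.609375 (+); new bracket [-5.75, -4.5]
m = -5.125, p(m) = 3.6738 (+); new bracket [-5.125, -4.5]
m = -4.8125, p(m) = -4.8699 (−); new bracket [-5.125, -4.8125]
m = -4.96875, p(m) = -0.8643 (−); new bracket [-5.125, -4.96875]

-5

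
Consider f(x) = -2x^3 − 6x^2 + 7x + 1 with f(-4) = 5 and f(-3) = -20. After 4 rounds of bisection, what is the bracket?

midpoint -3.5: f = -11.25 < 0 → [-4, -3.5]
midpoint -3.75: f = -4.15625 < 0 → [-4, -3.75]
midpoint -3.875: f = 0.152344 > 0 → [-3.875, -3.75]
midpoint -3.8125: f = -2.0679 < 0 → [-3.875, -3.8125]

[-3.875, -3.8125]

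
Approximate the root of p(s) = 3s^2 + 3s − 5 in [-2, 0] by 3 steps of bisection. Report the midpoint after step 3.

-1.75

p(-1) = -5 < 0, so the root lies in [-2, -1]
p(-1.5) = -2.75 < 0, so the root lies in [-2, -1.5]
p(-1.75) = -1.0625 < 0, so the root lies in [-2, -1.75]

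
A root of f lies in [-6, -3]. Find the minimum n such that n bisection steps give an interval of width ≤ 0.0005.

13

Width after n steps is 3/2^n. Need 2^n ≥ 3/0.0005 = 6000.
2^12 = 4096 < 6000 ≤ 2^13 = 8192, so n = 13.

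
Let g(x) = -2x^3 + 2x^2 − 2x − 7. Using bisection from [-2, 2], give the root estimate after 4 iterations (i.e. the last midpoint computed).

-1.25

midpoint 0: g = -7 < 0 → [-2, 0]
midpoint -1: g = -1 < 0 → [-2, -1]
midpoint -1.5: g = 7.25 > 0 → [-1.5, -1]
midpoint -1.25: g = 2.5312 > 0 → [-1.25, -1]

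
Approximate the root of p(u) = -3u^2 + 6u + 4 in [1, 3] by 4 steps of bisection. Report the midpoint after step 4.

2.625

midpoint 2: p = 4 > 0 → [2, 3]
midpoint 2.5: p = 0.25 > 0 → [2.5, 3]
midpoint 2.75: p = -2.1875 < 0 → [2.5, 2.75]
midpoint 2.625: p = -0.9219 < 0 → [2.5, 2.625]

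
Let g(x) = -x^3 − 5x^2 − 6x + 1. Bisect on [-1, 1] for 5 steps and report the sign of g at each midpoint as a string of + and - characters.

+--+-

x = 0 gives g = 1, positive; keep [0, 1]
x = 0.5 gives g = -3.375, negative; keep [0, 0.5]
x = 0.25 gives g = -0.828125, negative; keep [0, 0.25]
x = 0.125 gives g = 0.1699, positive; keep [0.125, 0.25]
x = 0.1875 gives g = -0.3074, negative; keep [0.125, 0.1875]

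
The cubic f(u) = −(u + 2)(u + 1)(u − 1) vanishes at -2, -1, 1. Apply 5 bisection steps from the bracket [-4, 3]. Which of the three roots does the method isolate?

f(-0.5) = 1.125 > 0, so the root lies in [-0.5, 3]
f(1.25) = -1.828125 < 0, so the root lies in [-0.5, 1.25]
f(0.375) = 2.041016 > 0, so the root lies in [0.375, 1.25]
f(0.8125) = 0.9558 > 0, so the root lies in [0.8125, 1.25]
f(1.03125) = -0.1924 < 0, so the root lies in [0.8125, 1.03125]

1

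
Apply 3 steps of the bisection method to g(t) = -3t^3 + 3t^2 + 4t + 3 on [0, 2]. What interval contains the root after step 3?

midpoint 1: g = 7 > 0 → [1, 2]
midpoint 1.5: g = 5.625 > 0 → [1.5, 2]
midpoint 1.75: g = 3.109375 > 0 → [1.75, 2]

[1.75, 2]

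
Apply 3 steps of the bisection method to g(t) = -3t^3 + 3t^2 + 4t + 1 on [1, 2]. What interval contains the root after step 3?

[1.75, 1.875]

midpoint 1.5: g = 3.625 > 0 → [1.5, 2]
midpoint 1.75: g = 1.109375 > 0 → [1.75, 2]
midpoint 1.875: g = -0.728516 < 0 → [1.75, 1.875]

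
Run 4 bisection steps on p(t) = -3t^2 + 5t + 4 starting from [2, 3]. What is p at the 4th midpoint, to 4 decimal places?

-0.4805

p(2.5) = -2.25 < 0, so the root lies in [2, 2.5]
p(2.25) = 0.0625 > 0, so the root lies in [2.25, 2.5]
p(2.375) = -1.046875 < 0, so the root lies in [2.25, 2.375]
p(2.3125) = -0.4805 < 0, so the root lies in [2.25, 2.3125]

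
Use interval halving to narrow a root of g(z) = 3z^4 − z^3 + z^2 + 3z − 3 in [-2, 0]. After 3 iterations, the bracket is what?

[-1.25, -1]

g(-1) = -1 < 0, so the root lies in [-2, -1]
g(-1.5) = 13.3125 > 0, so the root lies in [-1.5, -1]
g(-1.25) = 4.089844 > 0, so the root lies in [-1.25, -1]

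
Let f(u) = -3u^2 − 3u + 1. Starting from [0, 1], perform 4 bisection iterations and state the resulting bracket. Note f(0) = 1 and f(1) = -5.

[0.25, 0.3125]

u = 0.5 gives f = -1.25, negative; keep [0, 0.5]
u = 0.25 gives f = 0.0625, positive; keep [0.25, 0.5]
u = 0.375 gives f = -0.546875, negative; keep [0.25, 0.375]
u = 0.3125 gives f = -0.2305, negative; keep [0.25, 0.3125]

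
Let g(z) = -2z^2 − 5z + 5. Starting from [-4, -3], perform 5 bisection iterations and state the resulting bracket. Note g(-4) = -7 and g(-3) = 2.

midpoint -3.5: g = -2 < 0 → [-3.5, -3]
midpoint -3.25: g = 0.125 > 0 → [-3.5, -3.25]
midpoint -3.375: g = -0.90625 < 0 → [-3.375, -3.25]
midpoint -3.3125: g = -0.3828 < 0 → [-3.3125, -3.25]
midpoint -3.28125: g = -0.127 < 0 → [-3.28125, -3.25]

[-3.28125, -3.25]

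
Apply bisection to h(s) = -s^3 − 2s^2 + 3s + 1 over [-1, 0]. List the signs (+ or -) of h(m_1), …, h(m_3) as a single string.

h(-0.5) = -0.875 < 0, so the root lies in [-0.5, 0]
h(-0.25) = 0.140625 > 0, so the root lies in [-0.5, -0.25]
h(-0.375) = -0.353516 < 0, so the root lies in [-0.375, -0.25]

-+-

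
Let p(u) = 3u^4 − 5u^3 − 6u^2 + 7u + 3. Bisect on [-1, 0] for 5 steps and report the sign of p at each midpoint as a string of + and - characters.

m = -0.5, p(m) = -1.1875 (−); new bracket [-0.5, 0]
m = -0.25, p(m) = 0.964844 (+); new bracket [-0.5, -0.25]
m = -0.375, p(m) = -0.145752 (−); new bracket [-0.375, -0.25]
m = -0.3125, p(m) = 0.4078 (+); new bracket [-0.375, -0.3125]
m = -0.34375, p(m) = 0.1297 (+); new bracket [-0.375, -0.34375]

-+-++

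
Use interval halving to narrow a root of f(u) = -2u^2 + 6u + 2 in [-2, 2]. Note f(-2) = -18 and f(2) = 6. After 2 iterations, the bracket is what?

[-1, 0]

m = 0, f(m) = 2 (+); new bracket [-2, 0]
m = -1, f(m) = -6 (−); new bracket [-1, 0]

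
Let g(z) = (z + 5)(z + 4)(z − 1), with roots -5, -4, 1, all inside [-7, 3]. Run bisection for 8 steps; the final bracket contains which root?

g(-2) = -18 < 0, so the root lies in [-2, 3]
g(0.5) = -12.375 < 0, so the root lies in [0.5, 3]
g(1.75) = 29.109375 > 0, so the root lies in [0.5, 1.75]
g(1.125) = 3.9238 > 0, so the root lies in [0.5, 1.125]
g(0.8125) = -5.2449 < 0, so the root lies in [0.8125, 1.125]
g(0.96875) = -0.9268 < 0, so the root lies in [0.96875, 1.125]
g(1.046875) = 1.4305 > 0, so the root lies in [0.96875, 1.046875]
g(1.0078125) = 0.235 > 0, so the root lies in [0.96875, 1.0078125]

1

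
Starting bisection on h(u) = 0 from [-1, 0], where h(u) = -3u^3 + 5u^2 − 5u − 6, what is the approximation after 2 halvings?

m = -0.5, h(m) = -1.875 (−); new bracket [-1, -0.5]
m = -0.75, h(m) = 1.828125 (+); new bracket [-0.75, -0.5]

-0.75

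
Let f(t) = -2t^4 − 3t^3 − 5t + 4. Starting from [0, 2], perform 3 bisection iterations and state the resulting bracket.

[0.5, 0.75]

f(1) = -6 < 0, so the root lies in [0, 1]
f(0.5) = 1 > 0, so the root lies in [0.5, 1]
f(0.75) = -1.648438 < 0, so the root lies in [0.5, 0.75]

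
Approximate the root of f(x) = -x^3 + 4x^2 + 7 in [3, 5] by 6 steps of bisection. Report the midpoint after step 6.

4.34375

f(4) = 7 > 0, so the root lies in [4, 5]
f(4.5) = -3.125 < 0, so the root lies in [4, 4.5]
f(4.25) = 2.484375 > 0, so the root lies in [4.25, 4.5]
f(4.375) = -0.1777 < 0, so the root lies in [4.25, 4.375]
f(4.3125) = 1.1882 > 0, so the root lies in [4.3125, 4.375]
f(4.34375) = 0.5141 > 0, so the root lies in [4.34375, 4.375]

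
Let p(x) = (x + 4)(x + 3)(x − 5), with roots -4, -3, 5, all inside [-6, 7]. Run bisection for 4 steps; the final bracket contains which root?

5

midpoint 0.5: p = -70.875 < 0 → [0.5, 7]
midpoint 3.75: p = -65.390625 < 0 → [3.75, 7]
midpoint 5.375: p = 29.443359 > 0 → [3.75, 5.375]
midpoint 4.5625: p = -28.3298 < 0 → [4.5625, 5.375]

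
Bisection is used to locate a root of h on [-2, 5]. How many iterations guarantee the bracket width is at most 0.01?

10

Width after n steps is 7/2^n. Need 2^n ≥ 7/0.01 = 700.
2^9 = 512 < 700 ≤ 2^10 = 1024, so n = 10.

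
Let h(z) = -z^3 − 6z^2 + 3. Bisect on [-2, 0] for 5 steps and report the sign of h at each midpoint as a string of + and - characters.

z = -1 gives h = -2, negative; keep [-1, 0]
z = -0.5 gives h = 1.625, positive; keep [-1, -0.5]
z = -0.75 gives h = 0.046875, positive; keep [-1, -0.75]
z = -0.875 gives h = -0.9238, negative; keep [-0.875, -0.75]
z = -0.8125 gives h = -0.4246, negative; keep [-0.8125, -0.75]

-++--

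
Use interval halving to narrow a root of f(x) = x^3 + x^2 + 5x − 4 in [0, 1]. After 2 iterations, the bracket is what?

[0.5, 0.75]

m = 0.5, f(m) = -1.125 (−); new bracket [0.5, 1]
m = 0.75, f(m) = 0.734375 (+); new bracket [0.5, 0.75]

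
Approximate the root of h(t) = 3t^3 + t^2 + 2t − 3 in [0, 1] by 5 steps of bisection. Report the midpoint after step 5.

0.71875

m = 0.5, h(m) = -1.375 (−); new bracket [0.5, 1]
m = 0.75, h(m) = 0.328125 (+); new bracket [0.5, 0.75]
m = 0.625, h(m) = -0.626953 (−); new bracket [0.625, 0.75]
m = 0.6875, h(m) = -0.1775 (−); new bracket [0.6875, 0.75]
m = 0.71875, h(m) = 0.068 (+); new bracket [0.6875, 0.71875]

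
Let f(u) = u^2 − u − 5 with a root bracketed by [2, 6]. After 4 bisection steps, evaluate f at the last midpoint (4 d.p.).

-0.1875

u = 4 gives f = 7, positive; keep [2, 4]
u = 3 gives f = 1, positive; keep [2, 3]
u = 2.5 gives f = -1.25, negative; keep [2.5, 3]
u = 2.75 gives f = -0.1875, negative; keep [2.75, 3]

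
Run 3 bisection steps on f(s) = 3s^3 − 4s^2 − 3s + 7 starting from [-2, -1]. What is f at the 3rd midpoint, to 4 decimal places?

m = -1.5, f(m) = -7.625 (−); new bracket [-1.5, -1]
m = -1.25, f(m) = -1.359375 (−); new bracket [-1.25, -1]
m = -1.125, f(m) = 1.041016 (+); new bracket [-1.25, -1.125]

1.0410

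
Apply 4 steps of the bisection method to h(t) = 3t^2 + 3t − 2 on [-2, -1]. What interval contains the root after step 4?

[-1.5, -1.4375]

h(-1.5) = 0.25 > 0, so the root lies in [-1.5, -1]
h(-1.25) = -1.0625 < 0, so the root lies in [-1.5, -1.25]
h(-1.375) = -0.453125 < 0, so the root lies in [-1.5, -1.375]
h(-1.4375) = -0.1133 < 0, so the root lies in [-1.5, -1.4375]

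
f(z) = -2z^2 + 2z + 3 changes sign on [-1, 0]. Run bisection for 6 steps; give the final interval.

[-0.828125, -0.8125]

f(-0.5) = 1.5 > 0, so the root lies in [-1, -0.5]
f(-0.75) = 0.375 > 0, so the root lies in [-1, -0.75]
f(-0.875) = -0.28125 < 0, so the root lies in [-0.875, -0.75]
f(-0.8125) = 0.0547 > 0, so the root lies in [-0.875, -0.8125]
f(-0.84375) = -0.1113 < 0, so the root lies in [-0.84375, -0.8125]
f(-0.828125) = -0.0278 < 0, so the root lies in [-0.828125, -0.8125]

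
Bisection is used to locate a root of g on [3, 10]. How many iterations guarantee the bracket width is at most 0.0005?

14

Width after n steps is 7/2^n. Need 2^n ≥ 7/0.0005 = 14000.
2^13 = 8192 < 14000 ≤ 2^14 = 16384, so n = 14.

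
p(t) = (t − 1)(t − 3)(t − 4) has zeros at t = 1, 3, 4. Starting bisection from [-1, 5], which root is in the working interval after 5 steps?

1

m = 2, p(m) = 2 (+); new bracket [-1, 2]
m = 0.5, p(m) = -4.375 (−); new bracket [0.5, 2]
m = 1.25, p(m) = 1.203125 (+); new bracket [0.5, 1.25]
m = 0.875, p(m) = -0.8301 (−); new bracket [0.875, 1.25]
m = 1.0625, p(m) = 0.3557 (+); new bracket [0.875, 1.0625]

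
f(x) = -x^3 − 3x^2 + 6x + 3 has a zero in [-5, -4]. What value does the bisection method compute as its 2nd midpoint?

f(-4.5) = 6.375 > 0, so the root lies in [-4.5, -4]
f(-4.25) = 0.078125 > 0, so the root lies in [-4.25, -4]

-4.25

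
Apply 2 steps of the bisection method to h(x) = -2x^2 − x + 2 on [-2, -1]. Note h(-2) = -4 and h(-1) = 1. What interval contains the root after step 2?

[-1.5, -1.25]

m = -1.5, h(m) = -1 (−); new bracket [-1.5, -1]
m = -1.25, h(m) = 0.125 (+); new bracket [-1.5, -1.25]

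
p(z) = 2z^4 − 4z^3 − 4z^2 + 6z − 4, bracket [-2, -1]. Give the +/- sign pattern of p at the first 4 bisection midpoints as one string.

+---

p(-1.5) = 1.625 > 0, so the root lies in [-1.5, -1]
p(-1.25) = -5.054688 < 0, so the root lies in [-1.5, -1.25]
p(-1.375) = -2.265137 < 0, so the root lies in [-1.5, -1.375]
p(-1.4375) = -0.4687 < 0, so the root lies in [-1.5, -1.4375]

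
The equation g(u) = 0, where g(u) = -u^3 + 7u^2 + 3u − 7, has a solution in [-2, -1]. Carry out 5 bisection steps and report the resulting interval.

m = -1.5, g(m) = 7.625 (+); new bracket [-1.5, -1]
m = -1.25, g(m) = 2.140625 (+); new bracket [-1.25, -1]
m = -1.125, g(m) = -0.091797 (−); new bracket [-1.25, -1.125]
m = -1.1875, g(m) = 0.9832 (+); new bracket [-1.1875, -1.125]
m = -1.15625, g(m) = 0.4355 (+); new bracket [-1.15625, -1.125]

[-1.15625, -1.125]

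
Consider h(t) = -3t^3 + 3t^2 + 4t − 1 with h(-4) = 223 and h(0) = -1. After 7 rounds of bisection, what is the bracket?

[-0.90625, -0.875]

h(-2) = 27 > 0, so the root lies in [-2, 0]
h(-1) = 1 > 0, so the root lies in [-1, 0]
h(-0.5) = -1.875 < 0, so the root lies in [-1, -0.5]
h(-0.75) = -1.0469 < 0, so the root lies in [-1, -0.75]
h(-0.875) = -0.1934 < 0, so the root lies in [-1, -0.875]
h(-0.9375) = 0.3586 > 0, so the root lies in [-0.9375, -0.875]
h(-0.90625) = 0.0717 > 0, so the root lies in [-0.90625, -0.875]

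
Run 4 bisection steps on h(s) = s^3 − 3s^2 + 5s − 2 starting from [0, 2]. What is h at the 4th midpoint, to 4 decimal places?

0.1973

midpoint 1: h = 1 > 0 → [0, 1]
midpoint 0.5: h = -0.125 < 0 → [0.5, 1]
midpoint 0.75: h = 0.484375 > 0 → [0.5, 0.75]
midpoint 0.625: h = 0.1973 > 0 → [0.5, 0.625]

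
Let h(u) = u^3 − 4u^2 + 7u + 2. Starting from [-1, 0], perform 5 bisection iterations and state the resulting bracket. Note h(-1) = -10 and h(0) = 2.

[-0.25, -0.21875]

midpoint -0.5: h = -2.625 < 0 → [-0.5, 0]
midpoint -0.25: h = -0.015625 < 0 → [-0.25, 0]
midpoint -0.125: h = 1.060547 > 0 → [-0.25, -0.125]
midpoint -0.1875: h = 0.5403 > 0 → [-0.25, -0.1875]
midpoint -0.21875: h = 0.2669 > 0 → [-0.25, -0.21875]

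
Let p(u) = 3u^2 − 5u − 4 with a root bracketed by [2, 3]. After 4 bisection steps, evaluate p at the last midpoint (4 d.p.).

p(2.5) = 2.25 > 0, so the root lies in [2, 2.5]
p(2.25) = -0.0625 < 0, so the root lies in [2.25, 2.5]
p(2.375) = 1.046875 > 0, so the root lies in [2.25, 2.375]
p(2.3125) = 0.4805 > 0, so the root lies in [2.25, 2.3125]

0.4805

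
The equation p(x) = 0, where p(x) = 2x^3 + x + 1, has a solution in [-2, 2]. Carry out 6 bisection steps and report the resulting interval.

[-0.625, -0.5625]

midpoint 0: p = 1 > 0 → [-2, 0]
midpoint -1: p = -2 < 0 → [-1, 0]
midpoint -0.5: p = 0.25 > 0 → [-1, -0.5]
midpoint -0.75: p = -0.5938 < 0 → [-0.75, -0.5]
midpoint -0.625: p = -0.1133 < 0 → [-0.625, -0.5]
midpoint -0.5625: p = 0.0815 > 0 → [-0.625, -0.5625]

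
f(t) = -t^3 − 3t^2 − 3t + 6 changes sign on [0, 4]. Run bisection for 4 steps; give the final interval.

m = 2, f(m) = -20 (−); new bracket [0, 2]
m = 1, f(m) = -1 (−); new bracket [0, 1]
m = 0.5, f(m) = 3.625 (+); new bracket [0.5, 1]
m = 0.75, f(m) = 1.6406 (+); new bracket [0.75, 1]

[0.75, 1]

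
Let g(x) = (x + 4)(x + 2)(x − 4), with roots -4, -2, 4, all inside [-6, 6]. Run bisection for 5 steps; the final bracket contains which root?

4

m = 0, g(m) = -32 (−); new bracket [0, 6]
m = 3, g(m) = -35 (−); new bracket [3, 6]
m = 4.5, g(m) = 27.625 (+); new bracket [3, 4.5]
m = 3.75, g(m) = -11.1406 (−); new bracket [3.75, 4.5]
m = 4.125, g(m) = 6.2207 (+); new bracket [3.75, 4.125]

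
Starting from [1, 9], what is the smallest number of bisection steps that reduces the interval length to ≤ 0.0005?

Width after n steps is 8/2^n. Need 2^n ≥ 8/0.0005 = 16000.
2^13 = 8192 < 16000 ≤ 2^14 = 16384, so n = 14.

14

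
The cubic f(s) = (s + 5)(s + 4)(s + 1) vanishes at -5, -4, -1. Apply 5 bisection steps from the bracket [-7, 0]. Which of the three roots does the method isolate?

-1

f(-3.5) = -1.875 < 0, so the root lies in [-3.5, 0]
f(-1.75) = -5.484375 < 0, so the root lies in [-1.75, 0]
f(-0.875) = 1.611328 > 0, so the root lies in [-1.75, -0.875]
f(-1.3125) = -3.0969 < 0, so the root lies in [-1.3125, -0.875]
f(-1.09375) = -1.0643 < 0, so the root lies in [-1.09375, -0.875]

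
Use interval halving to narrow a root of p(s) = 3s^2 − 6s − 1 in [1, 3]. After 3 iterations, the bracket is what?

[2, 2.25]

p(2) = -1 < 0, so the root lies in [2, 3]
p(2.5) = 2.75 > 0, so the root lies in [2, 2.5]
p(2.25) = 0.6875 > 0, so the root lies in [2, 2.25]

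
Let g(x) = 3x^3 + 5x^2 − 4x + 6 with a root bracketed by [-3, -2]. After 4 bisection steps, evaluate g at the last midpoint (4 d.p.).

midpoint -2.5: g = 0.375 > 0 → [-3, -2.5]
midpoint -2.75: g = -7.578125 < 0 → [-2.75, -2.5]
midpoint -2.625: g = -3.310547 < 0 → [-2.625, -2.5]
midpoint -2.5625: g = -1.3972 < 0 → [-2.5625, -2.5]

-1.3972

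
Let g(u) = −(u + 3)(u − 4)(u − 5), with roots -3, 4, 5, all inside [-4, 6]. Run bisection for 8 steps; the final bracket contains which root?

m = 1, g(m) = -48 (−); new bracket [-4, 1]
m = -1.5, g(m) = -53.625 (−); new bracket [-4, -1.5]
m = -2.75, g(m) = -13.078125 (−); new bracket [-4, -2.75]
m = -3.375, g(m) = 23.1621 (+); new bracket [-3.375, -2.75]
m = -3.0625, g(m) = 3.5588 (+); new bracket [-3.0625, -2.75]
m = -2.90625, g(m) = -5.119 (−); new bracket [-3.0625, -2.90625]
m = -2.984375, g(m) = -0.8713 (−); new bracket [-3.0625, -2.984375]
m = -3.0234375, g(m) = 1.3208 (+); new bracket [-3.0234375, -2.984375]

-3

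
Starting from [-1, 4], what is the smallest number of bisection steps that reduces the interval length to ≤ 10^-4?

16

Width after n steps is 5/2^n. Need 2^n ≥ 5/10^-4 = 50000.
2^15 = 32768 < 50000 ≤ 2^16 = 65536, so n = 16.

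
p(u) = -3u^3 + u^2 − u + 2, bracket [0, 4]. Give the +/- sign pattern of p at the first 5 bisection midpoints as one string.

--++-

m = 2, p(m) = -20 (−); new bracket [0, 2]
m = 1, p(m) = -1 (−); new bracket [0, 1]
m = 0.5, p(m) = 1.375 (+); new bracket [0.5, 1]
m = 0.75, p(m) = 0.5469 (+); new bracket [0.75, 1]
m = 0.875, p(m) = -0.1191 (−); new bracket [0.75, 0.875]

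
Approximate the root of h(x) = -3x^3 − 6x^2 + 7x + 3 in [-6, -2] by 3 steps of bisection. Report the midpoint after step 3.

m = -4, h(m) = 71 (+); new bracket [-4, -2]
m = -3, h(m) = 9 (+); new bracket [-3, -2]
m = -2.5, h(m) = -5.125 (−); new bracket [-3, -2.5]

-2.5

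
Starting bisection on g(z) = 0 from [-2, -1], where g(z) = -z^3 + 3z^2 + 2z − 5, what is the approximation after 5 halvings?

z = -1.5 gives g = 2.125, positive; keep [-1.5, -1]
z = -1.25 gives g = -0.859375, negative; keep [-1.5, -1.25]
z = -1.375 gives g = 0.521484, positive; keep [-1.375, -1.25]
z = -1.3125 gives g = -0.196, negative; keep [-1.375, -1.3125]
z = -1.34375 gives g = 0.1559, positive; keep [-1.34375, -1.3125]

-1.34375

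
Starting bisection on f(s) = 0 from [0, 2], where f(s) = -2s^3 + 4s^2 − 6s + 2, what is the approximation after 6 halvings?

0.40625

s = 1 gives f = -2, negative; keep [0, 1]
s = 0.5 gives f = -0.25, negative; keep [0, 0.5]
s = 0.25 gives f = 0.71875, positive; keep [0.25, 0.5]
s = 0.375 gives f = 0.207, positive; keep [0.375, 0.5]
s = 0.4375 gives f = -0.0269, negative; keep [0.375, 0.4375]
s = 0.40625 gives f = 0.0886, positive; keep [0.40625, 0.4375]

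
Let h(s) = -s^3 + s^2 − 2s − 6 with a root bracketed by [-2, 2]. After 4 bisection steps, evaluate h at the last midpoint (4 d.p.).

s = 0 gives h = -6, negative; keep [-2, 0]
s = -1 gives h = -2, negative; keep [-2, -1]
s = -1.5 gives h = 2.625, positive; keep [-1.5, -1]
s = -1.25 gives h = 0.0156, positive; keep [-1.25, -1]

0.0156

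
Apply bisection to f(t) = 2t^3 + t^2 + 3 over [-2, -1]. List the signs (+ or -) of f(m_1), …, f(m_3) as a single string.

t = -1.5 gives f = -1.5, negative; keep [-1.5, -1]
t = -1.25 gives f = 0.65625, positive; keep [-1.5, -1.25]
t = -1.375 gives f = -0.308594, negative; keep [-1.375, -1.25]

-+-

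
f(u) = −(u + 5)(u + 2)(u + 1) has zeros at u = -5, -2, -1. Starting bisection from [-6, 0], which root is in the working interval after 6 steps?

midpoint -3: f = -4 < 0 → [-6, -3]
midpoint -4.5: f = -4.375 < 0 → [-6, -4.5]
midpoint -5.25: f = 3.453125 > 0 → [-5.25, -4.5]
midpoint -4.875: f = -1.3926 < 0 → [-5.25, -4.875]
midpoint -5.0625: f = 0.7776 > 0 → [-5.0625, -4.875]
midpoint -4.96875: f = -0.3682 < 0 → [-5.0625, -4.96875]

-5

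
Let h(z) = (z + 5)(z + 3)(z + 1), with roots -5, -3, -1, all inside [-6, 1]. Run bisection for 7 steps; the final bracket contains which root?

h(-2.5) = -1.875 < 0, so the root lies in [-2.5, 1]
h(-0.75) = 2.390625 > 0, so the root lies in [-2.5, -0.75]
h(-1.625) = -2.900391 < 0, so the root lies in [-1.625, -0.75]
h(-1.1875) = -1.2957 < 0, so the root lies in [-1.1875, -0.75]
h(-0.96875) = 0.2559 > 0, so the root lies in [-1.1875, -0.96875]
h(-1.078125) = -0.5889 < 0, so the root lies in [-1.078125, -0.96875]
h(-1.0234375) = -0.1842 < 0, so the root lies in [-1.0234375, -0.96875]

-1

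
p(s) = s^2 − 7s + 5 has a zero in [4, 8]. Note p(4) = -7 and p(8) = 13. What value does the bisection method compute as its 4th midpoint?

s = 6 gives p = -1, negative; keep [6, 8]
s = 7 gives p = 5, positive; keep [6, 7]
s = 6.5 gives p = 1.75, positive; keep [6, 6.5]
s = 6.25 gives p = 0.3125, positive; keep [6, 6.25]

6.25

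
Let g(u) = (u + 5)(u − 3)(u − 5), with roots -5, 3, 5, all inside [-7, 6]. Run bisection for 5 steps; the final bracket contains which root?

-5

g(-0.5) = 86.625 > 0, so the root lies in [-7, -0.5]
g(-3.75) = 73.828125 > 0, so the root lies in [-7, -3.75]
g(-5.375) = -32.583984 < 0, so the root lies in [-5.375, -3.75]
g(-4.5625) = 31.6384 > 0, so the root lies in [-5.375, -4.5625]
g(-4.96875) = 2.4825 > 0, so the root lies in [-5.375, -4.96875]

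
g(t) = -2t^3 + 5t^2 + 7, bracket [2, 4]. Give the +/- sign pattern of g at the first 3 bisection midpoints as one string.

-++

g(3) = -2 < 0, so the root lies in [2, 3]
g(2.5) = 7 > 0, so the root lies in [2.5, 3]
g(2.75) = 3.21875 > 0, so the root lies in [2.75, 3]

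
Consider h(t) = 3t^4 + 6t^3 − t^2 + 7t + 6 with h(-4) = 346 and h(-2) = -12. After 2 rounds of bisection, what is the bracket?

[-2.5, -2]

h(-3) = 57 > 0, so the root lies in [-3, -2]
h(-2.5) = 5.6875 > 0, so the root lies in [-2.5, -2]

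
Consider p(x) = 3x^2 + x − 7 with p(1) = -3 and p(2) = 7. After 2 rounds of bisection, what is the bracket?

x = 1.5 gives p = 1.25, positive; keep [1, 1.5]
x = 1.25 gives p = -1.0625, negative; keep [1.25, 1.5]

[1.25, 1.5]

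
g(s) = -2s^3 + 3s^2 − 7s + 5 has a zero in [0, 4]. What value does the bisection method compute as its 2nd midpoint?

s = 2 gives g = -13, negative; keep [0, 2]
s = 1 gives g = -1, negative; keep [0, 1]

1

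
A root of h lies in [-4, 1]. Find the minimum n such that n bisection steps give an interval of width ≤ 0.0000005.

24

Width after n steps is 5/2^n. Need 2^n ≥ 5/0.0000005 = 10000000.
2^23 = 8388608 < 10000000 ≤ 2^24 = 16777216, so n = 24.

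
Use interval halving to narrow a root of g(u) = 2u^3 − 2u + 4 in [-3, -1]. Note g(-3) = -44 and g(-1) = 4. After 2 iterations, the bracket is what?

[-2, -1.5]

g(-2) = -8 < 0, so the root lies in [-2, -1]
g(-1.5) = 0.25 > 0, so the root lies in [-2, -1.5]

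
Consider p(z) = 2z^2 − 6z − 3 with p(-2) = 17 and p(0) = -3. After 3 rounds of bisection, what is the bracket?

[-0.5, -0.25]

p(-1) = 5 > 0, so the root lies in [-1, 0]
p(-0.5) = 0.5 > 0, so the root lies in [-0.5, 0]
p(-0.25) = -1.375 < 0, so the root lies in [-0.5, -0.25]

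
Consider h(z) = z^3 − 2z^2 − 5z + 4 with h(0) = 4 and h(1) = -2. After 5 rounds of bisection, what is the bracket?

[0.65625, 0.6875]

midpoint 0.5: h = 1.125 > 0 → [0.5, 1]
midpoint 0.75: h = -0.453125 < 0 → [0.5, 0.75]
midpoint 0.625: h = 0.337891 > 0 → [0.625, 0.75]
midpoint 0.6875: h = -0.0579 < 0 → [0.625, 0.6875]
midpoint 0.65625: h = 0.14 > 0 → [0.65625, 0.6875]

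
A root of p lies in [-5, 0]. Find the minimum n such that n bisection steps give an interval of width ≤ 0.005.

10

Width after n steps is 5/2^n. Need 2^n ≥ 5/0.005 = 1000.
2^9 = 512 < 1000 ≤ 2^10 = 1024, so n = 10.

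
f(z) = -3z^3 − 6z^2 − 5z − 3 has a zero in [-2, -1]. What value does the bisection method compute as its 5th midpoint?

-1.28125

z = -1.5 gives f = 1.125, positive; keep [-1.5, -1]
z = -1.25 gives f = -0.265625, negative; keep [-1.5, -1.25]
z = -1.375 gives f = 0.330078, positive; keep [-1.375, -1.25]
z = -1.3125 gives f = 0.0095, positive; keep [-1.3125, -1.25]
z = -1.28125 gives f = -0.1335, negative; keep [-1.3125, -1.28125]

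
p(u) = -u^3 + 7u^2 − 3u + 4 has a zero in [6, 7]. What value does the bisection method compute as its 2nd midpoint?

6.75

midpoint 6.5: p = 5.625 > 0 → [6.5, 7]
midpoint 6.75: p = -4.859375 < 0 → [6.5, 6.75]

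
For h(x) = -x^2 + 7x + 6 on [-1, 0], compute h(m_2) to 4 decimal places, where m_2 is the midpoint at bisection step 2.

h(-0.5) = 2.25 > 0, so the root lies in [-1, -0.5]
h(-0.75) = 0.1875 > 0, so the root lies in [-1, -0.75]

0.1875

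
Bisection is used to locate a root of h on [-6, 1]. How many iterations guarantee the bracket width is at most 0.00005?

18

Width after n steps is 7/2^n. Need 2^n ≥ 7/0.00005 = 140000.
2^17 = 131072 < 140000 ≤ 2^18 = 262144, so n = 18.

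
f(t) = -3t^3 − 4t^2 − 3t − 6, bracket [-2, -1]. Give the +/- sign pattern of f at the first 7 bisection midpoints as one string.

midpoint -1.5: f = -0.375 < 0 → [-2, -1.5]
midpoint -1.75: f = 3.078125 > 0 → [-1.75, -1.5]
midpoint -1.625: f = 1.185547 > 0 → [-1.625, -1.5]
midpoint -1.5625: f = 0.366 > 0 → [-1.5625, -1.5]
midpoint -1.53125: f = -0.0141 < 0 → [-1.5625, -1.53125]
midpoint -1.546875: f = 0.1735 > 0 → [-1.546875, -1.53125]
midpoint -1.5390625: f = 0.0791 > 0 → [-1.5390625, -1.53125]

-+++-++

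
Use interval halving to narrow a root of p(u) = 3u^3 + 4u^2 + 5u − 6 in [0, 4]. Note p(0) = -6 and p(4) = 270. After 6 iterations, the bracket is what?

[0.625, 0.6875]

midpoint 2: p = 44 > 0 → [0, 2]
midpoint 1: p = 6 > 0 → [0, 1]
midpoint 0.5: p = -2.125 < 0 → [0.5, 1]
midpoint 0.75: p = 1.2656 > 0 → [0.5, 0.75]
midpoint 0.625: p = -0.5801 < 0 → [0.625, 0.75]
midpoint 0.6875: p = 0.303 > 0 → [0.625, 0.6875]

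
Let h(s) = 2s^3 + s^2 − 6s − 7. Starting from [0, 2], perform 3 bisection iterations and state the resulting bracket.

[1.75, 2]

h(1) = -10 < 0, so the root lies in [1, 2]
h(1.5) = -7 < 0, so the root lies in [1.5, 2]
h(1.75) = -3.71875 < 0, so the root lies in [1.75, 2]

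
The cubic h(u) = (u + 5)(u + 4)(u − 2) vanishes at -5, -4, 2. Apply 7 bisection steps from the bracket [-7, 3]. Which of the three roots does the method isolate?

2

h(-2) = -24 < 0, so the root lies in [-2, 3]
h(0.5) = -37.125 < 0, so the root lies in [0.5, 3]
h(1.75) = -9.703125 < 0, so the root lies in [1.75, 3]
h(2.375) = 17.6309 > 0, so the root lies in [1.75, 2.375]
h(2.0625) = 2.676 > 0, so the root lies in [1.75, 2.0625]
h(1.90625) = -3.8241 < 0, so the root lies in [1.90625, 2.0625]
h(1.984375) = -0.6531 < 0, so the root lies in [1.984375, 2.0625]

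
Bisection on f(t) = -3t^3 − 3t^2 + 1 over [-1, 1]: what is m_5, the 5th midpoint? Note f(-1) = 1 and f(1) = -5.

0.4375

m = 0, f(m) = 1 (+); new bracket [0, 1]
m = 0.5, f(m) = -0.125 (−); new bracket [0, 0.5]
m = 0.25, f(m) = 0.765625 (+); new bracket [0.25, 0.5]
m = 0.375, f(m) = 0.4199 (+); new bracket [0.375, 0.5]
m = 0.4375, f(m) = 0.1746 (+); new bracket [0.4375, 0.5]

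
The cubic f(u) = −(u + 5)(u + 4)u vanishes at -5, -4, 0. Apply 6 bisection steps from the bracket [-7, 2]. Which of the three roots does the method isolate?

0

f(-2.5) = 9.375 > 0, so the root lies in [-2.5, 2]
f(-0.25) = 4.453125 > 0, so the root lies in [-0.25, 2]
f(0.875) = -25.060547 < 0, so the root lies in [-0.25, 0.875]
f(0.3125) = -7.1594 < 0, so the root lies in [-0.25, 0.3125]
f(0.03125) = -0.6338 < 0, so the root lies in [-0.25, 0.03125]
f(-0.109375) = 2.0811 > 0, so the root lies in [-0.109375, 0.03125]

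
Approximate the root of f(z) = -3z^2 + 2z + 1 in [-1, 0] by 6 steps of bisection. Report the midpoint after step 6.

-0.328125

midpoint -0.5: f = -0.75 < 0 → [-0.5, 0]
midpoint -0.25: f = 0.3125 > 0 → [-0.5, -0.25]
midpoint -0.375: f = -0.171875 < 0 → [-0.375, -0.25]
midpoint -0.3125: f = 0.082 > 0 → [-0.375, -0.3125]
midpoint -0.34375: f = -0.042 < 0 → [-0.34375, -0.3125]
midpoint -0.328125: f = 0.0208 > 0 → [-0.34375, -0.328125]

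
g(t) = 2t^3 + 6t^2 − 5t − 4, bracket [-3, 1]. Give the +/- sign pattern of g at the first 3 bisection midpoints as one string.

+--

m = -1, g(m) = 5 (+); new bracket [-1, 1]
m = 0, g(m) = -4 (−); new bracket [-1, 0]
m = -0.5, g(m) = -0.25 (−); new bracket [-1, -0.5]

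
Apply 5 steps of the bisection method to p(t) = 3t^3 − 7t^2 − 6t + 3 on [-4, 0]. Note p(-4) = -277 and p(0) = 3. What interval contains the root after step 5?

p(-2) = -37 < 0, so the root lies in [-2, 0]
p(-1) = -1 < 0, so the root lies in [-1, 0]
p(-0.5) = 3.875 > 0, so the root lies in [-1, -0.5]
p(-0.75) = 2.2969 > 0, so the root lies in [-1, -0.75]
p(-0.875) = 0.8809 > 0, so the root lies in [-1, -0.875]

[-1, -0.875]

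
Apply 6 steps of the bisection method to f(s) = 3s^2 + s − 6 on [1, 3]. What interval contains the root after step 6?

[1.25, 1.28125]

s = 2 gives f = 8, positive; keep [1, 2]
s = 1.5 gives f = 2.25, positive; keep [1, 1.5]
s = 1.25 gives f = -0.0625, negative; keep [1.25, 1.5]
s = 1.375 gives f = 1.0469, positive; keep [1.25, 1.375]
s = 1.3125 gives f = 0.4805, positive; keep [1.25, 1.3125]
s = 1.28125 gives f = 0.2061, positive; keep [1.25, 1.28125]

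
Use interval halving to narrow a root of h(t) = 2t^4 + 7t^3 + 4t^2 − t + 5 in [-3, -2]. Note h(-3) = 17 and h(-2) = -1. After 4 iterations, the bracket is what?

t = -2.5 gives h = 1.25, positive; keep [-2.5, -2]
t = -2.25 gives h = -0.976562, negative; keep [-2.5, -2.25]
t = -2.375 gives h = -0.20459, negative; keep [-2.5, -2.375]
t = -2.4375 gives h = 0.4285, positive; keep [-2.4375, -2.375]

[-2.4375, -2.375]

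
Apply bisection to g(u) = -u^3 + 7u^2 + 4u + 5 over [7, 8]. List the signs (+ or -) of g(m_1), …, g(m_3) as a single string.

g(7.5) = 6.875 > 0, so the root lies in [7.5, 8]
g(7.75) = -9.046875 < 0, so the root lies in [7.5, 7.75]
g(7.625) = -0.837891 < 0, so the root lies in [7.5, 7.625]

+--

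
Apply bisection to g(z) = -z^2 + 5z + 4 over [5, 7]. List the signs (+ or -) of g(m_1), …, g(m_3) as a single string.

z = 6 gives g = -2, negative; keep [5, 6]
z = 5.5 gives g = 1.25, positive; keep [5.5, 6]
z = 5.75 gives g = -0.3125, negative; keep [5.5, 5.75]

-+-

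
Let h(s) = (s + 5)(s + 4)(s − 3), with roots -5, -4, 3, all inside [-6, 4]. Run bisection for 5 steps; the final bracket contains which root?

midpoint -1: h = -48 < 0 → [-1, 4]
midpoint 1.5: h = -53.625 < 0 → [1.5, 4]
midpoint 2.75: h = -13.078125 < 0 → [2.75, 4]
midpoint 3.375: h = 23.1621 > 0 → [2.75, 3.375]
midpoint 3.0625: h = 3.5588 > 0 → [2.75, 3.0625]

3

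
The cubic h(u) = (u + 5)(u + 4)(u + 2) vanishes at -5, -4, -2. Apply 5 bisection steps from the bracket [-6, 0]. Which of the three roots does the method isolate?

midpoint -3: h = -2 < 0 → [-3, 0]
midpoint -1.5: h = 4.375 > 0 → [-3, -1.5]
midpoint -2.25: h = -1.203125 < 0 → [-2.25, -1.5]
midpoint -1.875: h = 0.8301 > 0 → [-2.25, -1.875]
midpoint -2.0625: h = -0.3557 < 0 → [-2.0625, -1.875]

-2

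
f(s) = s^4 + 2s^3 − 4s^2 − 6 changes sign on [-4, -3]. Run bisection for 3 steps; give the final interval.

m = -3.5, f(m) = 9.3125 (+); new bracket [-3.5, -3]
m = -3.25, f(m) = -5.339844 (−); new bracket [-3.5, -3.25]
m = -3.375, f(m) = 1.297119 (+); new bracket [-3.375, -3.25]

[-3.375, -3.25]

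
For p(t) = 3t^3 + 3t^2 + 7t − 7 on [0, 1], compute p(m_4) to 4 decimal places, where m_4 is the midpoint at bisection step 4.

midpoint 0.5: p = -2.375 < 0 → [0.5, 1]
midpoint 0.75: p = 1.203125 > 0 → [0.5, 0.75]
midpoint 0.625: p = -0.720703 < 0 → [0.625, 0.75]
midpoint 0.6875: p = 0.2053 > 0 → [0.625, 0.6875]

0.2053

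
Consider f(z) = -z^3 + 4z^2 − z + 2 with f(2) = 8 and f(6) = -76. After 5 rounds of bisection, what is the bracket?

f(4) = -2 < 0, so the root lies in [2, 4]
f(3) = 8 > 0, so the root lies in [3, 4]
f(3.5) = 4.625 > 0, so the root lies in [3.5, 4]
f(3.75) = 1.7656 > 0, so the root lies in [3.75, 4]
f(3.875) = 0.002 > 0, so the root lies in [3.875, 4]

[3.875, 4]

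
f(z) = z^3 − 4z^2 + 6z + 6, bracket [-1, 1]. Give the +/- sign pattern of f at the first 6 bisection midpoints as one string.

f(0) = 6 > 0, so the root lies in [-1, 0]
f(-0.5) = 1.875 > 0, so the root lies in [-1, -0.5]
f(-0.75) = -1.171875 < 0, so the root lies in [-0.75, -0.5]
f(-0.625) = 0.4434 > 0, so the root lies in [-0.75, -0.625]
f(-0.6875) = -0.3406 < 0, so the root lies in [-0.6875, -0.625]
f(-0.65625) = 0.0572 > 0, so the root lies in [-0.6875, -0.65625]

++-+-+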